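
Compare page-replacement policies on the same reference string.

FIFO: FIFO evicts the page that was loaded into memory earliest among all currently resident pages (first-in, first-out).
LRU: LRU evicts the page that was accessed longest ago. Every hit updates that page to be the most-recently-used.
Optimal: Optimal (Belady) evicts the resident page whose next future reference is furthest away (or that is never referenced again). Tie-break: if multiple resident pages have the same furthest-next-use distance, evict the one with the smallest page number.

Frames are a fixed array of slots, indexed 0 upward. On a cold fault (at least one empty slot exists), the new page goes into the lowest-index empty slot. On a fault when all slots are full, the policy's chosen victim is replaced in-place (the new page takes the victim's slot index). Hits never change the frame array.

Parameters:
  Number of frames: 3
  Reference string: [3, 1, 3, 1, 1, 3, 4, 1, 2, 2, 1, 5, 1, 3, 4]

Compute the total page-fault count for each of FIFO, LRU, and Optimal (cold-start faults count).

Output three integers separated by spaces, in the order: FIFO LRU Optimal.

Answer: 8 7 6

Derivation:
--- FIFO ---
  step 0: ref 3 -> FAULT, frames=[3,-,-] (faults so far: 1)
  step 1: ref 1 -> FAULT, frames=[3,1,-] (faults so far: 2)
  step 2: ref 3 -> HIT, frames=[3,1,-] (faults so far: 2)
  step 3: ref 1 -> HIT, frames=[3,1,-] (faults so far: 2)
  step 4: ref 1 -> HIT, frames=[3,1,-] (faults so far: 2)
  step 5: ref 3 -> HIT, frames=[3,1,-] (faults so far: 2)
  step 6: ref 4 -> FAULT, frames=[3,1,4] (faults so far: 3)
  step 7: ref 1 -> HIT, frames=[3,1,4] (faults so far: 3)
  step 8: ref 2 -> FAULT, evict 3, frames=[2,1,4] (faults so far: 4)
  step 9: ref 2 -> HIT, frames=[2,1,4] (faults so far: 4)
  step 10: ref 1 -> HIT, frames=[2,1,4] (faults so far: 4)
  step 11: ref 5 -> FAULT, evict 1, frames=[2,5,4] (faults so far: 5)
  step 12: ref 1 -> FAULT, evict 4, frames=[2,5,1] (faults so far: 6)
  step 13: ref 3 -> FAULT, evict 2, frames=[3,5,1] (faults so far: 7)
  step 14: ref 4 -> FAULT, evict 5, frames=[3,4,1] (faults so far: 8)
  FIFO total faults: 8
--- LRU ---
  step 0: ref 3 -> FAULT, frames=[3,-,-] (faults so far: 1)
  step 1: ref 1 -> FAULT, frames=[3,1,-] (faults so far: 2)
  step 2: ref 3 -> HIT, frames=[3,1,-] (faults so far: 2)
  step 3: ref 1 -> HIT, frames=[3,1,-] (faults so far: 2)
  step 4: ref 1 -> HIT, frames=[3,1,-] (faults so far: 2)
  step 5: ref 3 -> HIT, frames=[3,1,-] (faults so far: 2)
  step 6: ref 4 -> FAULT, frames=[3,1,4] (faults so far: 3)
  step 7: ref 1 -> HIT, frames=[3,1,4] (faults so far: 3)
  step 8: ref 2 -> FAULT, evict 3, frames=[2,1,4] (faults so far: 4)
  step 9: ref 2 -> HIT, frames=[2,1,4] (faults so far: 4)
  step 10: ref 1 -> HIT, frames=[2,1,4] (faults so far: 4)
  step 11: ref 5 -> FAULT, evict 4, frames=[2,1,5] (faults so far: 5)
  step 12: ref 1 -> HIT, frames=[2,1,5] (faults so far: 5)
  step 13: ref 3 -> FAULT, evict 2, frames=[3,1,5] (faults so far: 6)
  step 14: ref 4 -> FAULT, evict 5, frames=[3,1,4] (faults so far: 7)
  LRU total faults: 7
--- Optimal ---
  step 0: ref 3 -> FAULT, frames=[3,-,-] (faults so far: 1)
  step 1: ref 1 -> FAULT, frames=[3,1,-] (faults so far: 2)
  step 2: ref 3 -> HIT, frames=[3,1,-] (faults so far: 2)
  step 3: ref 1 -> HIT, frames=[3,1,-] (faults so far: 2)
  step 4: ref 1 -> HIT, frames=[3,1,-] (faults so far: 2)
  step 5: ref 3 -> HIT, frames=[3,1,-] (faults so far: 2)
  step 6: ref 4 -> FAULT, frames=[3,1,4] (faults so far: 3)
  step 7: ref 1 -> HIT, frames=[3,1,4] (faults so far: 3)
  step 8: ref 2 -> FAULT, evict 4, frames=[3,1,2] (faults so far: 4)
  step 9: ref 2 -> HIT, frames=[3,1,2] (faults so far: 4)
  step 10: ref 1 -> HIT, frames=[3,1,2] (faults so far: 4)
  step 11: ref 5 -> FAULT, evict 2, frames=[3,1,5] (faults so far: 5)
  step 12: ref 1 -> HIT, frames=[3,1,5] (faults so far: 5)
  step 13: ref 3 -> HIT, frames=[3,1,5] (faults so far: 5)
  step 14: ref 4 -> FAULT, evict 1, frames=[3,4,5] (faults so far: 6)
  Optimal total faults: 6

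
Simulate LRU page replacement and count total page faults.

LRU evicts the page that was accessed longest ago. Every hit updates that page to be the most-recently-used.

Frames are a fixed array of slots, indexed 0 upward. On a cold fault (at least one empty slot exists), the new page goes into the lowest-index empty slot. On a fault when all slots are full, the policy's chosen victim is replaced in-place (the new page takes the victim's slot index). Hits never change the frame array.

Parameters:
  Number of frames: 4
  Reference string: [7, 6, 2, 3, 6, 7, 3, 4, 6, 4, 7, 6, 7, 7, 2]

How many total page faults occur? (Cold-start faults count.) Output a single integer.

Step 0: ref 7 → FAULT, frames=[7,-,-,-]
Step 1: ref 6 → FAULT, frames=[7,6,-,-]
Step 2: ref 2 → FAULT, frames=[7,6,2,-]
Step 3: ref 3 → FAULT, frames=[7,6,2,3]
Step 4: ref 6 → HIT, frames=[7,6,2,3]
Step 5: ref 7 → HIT, frames=[7,6,2,3]
Step 6: ref 3 → HIT, frames=[7,6,2,3]
Step 7: ref 4 → FAULT (evict 2), frames=[7,6,4,3]
Step 8: ref 6 → HIT, frames=[7,6,4,3]
Step 9: ref 4 → HIT, frames=[7,6,4,3]
Step 10: ref 7 → HIT, frames=[7,6,4,3]
Step 11: ref 6 → HIT, frames=[7,6,4,3]
Step 12: ref 7 → HIT, frames=[7,6,4,3]
Step 13: ref 7 → HIT, frames=[7,6,4,3]
Step 14: ref 2 → FAULT (evict 3), frames=[7,6,4,2]
Total faults: 6

Answer: 6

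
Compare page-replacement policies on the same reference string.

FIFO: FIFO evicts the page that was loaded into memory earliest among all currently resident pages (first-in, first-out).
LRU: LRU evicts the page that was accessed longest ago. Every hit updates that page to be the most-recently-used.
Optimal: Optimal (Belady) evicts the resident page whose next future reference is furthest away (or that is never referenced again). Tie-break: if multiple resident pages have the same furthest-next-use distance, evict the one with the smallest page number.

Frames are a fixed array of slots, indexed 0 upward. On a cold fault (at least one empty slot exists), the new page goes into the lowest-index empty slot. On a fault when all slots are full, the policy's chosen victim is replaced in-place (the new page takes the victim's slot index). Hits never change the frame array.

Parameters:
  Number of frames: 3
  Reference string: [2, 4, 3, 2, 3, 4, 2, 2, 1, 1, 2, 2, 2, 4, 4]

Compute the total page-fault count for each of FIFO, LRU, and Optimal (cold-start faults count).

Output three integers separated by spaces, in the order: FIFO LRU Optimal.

--- FIFO ---
  step 0: ref 2 -> FAULT, frames=[2,-,-] (faults so far: 1)
  step 1: ref 4 -> FAULT, frames=[2,4,-] (faults so far: 2)
  step 2: ref 3 -> FAULT, frames=[2,4,3] (faults so far: 3)
  step 3: ref 2 -> HIT, frames=[2,4,3] (faults so far: 3)
  step 4: ref 3 -> HIT, frames=[2,4,3] (faults so far: 3)
  step 5: ref 4 -> HIT, frames=[2,4,3] (faults so far: 3)
  step 6: ref 2 -> HIT, frames=[2,4,3] (faults so far: 3)
  step 7: ref 2 -> HIT, frames=[2,4,3] (faults so far: 3)
  step 8: ref 1 -> FAULT, evict 2, frames=[1,4,3] (faults so far: 4)
  step 9: ref 1 -> HIT, frames=[1,4,3] (faults so far: 4)
  step 10: ref 2 -> FAULT, evict 4, frames=[1,2,3] (faults so far: 5)
  step 11: ref 2 -> HIT, frames=[1,2,3] (faults so far: 5)
  step 12: ref 2 -> HIT, frames=[1,2,3] (faults so far: 5)
  step 13: ref 4 -> FAULT, evict 3, frames=[1,2,4] (faults so far: 6)
  step 14: ref 4 -> HIT, frames=[1,2,4] (faults so far: 6)
  FIFO total faults: 6
--- LRU ---
  step 0: ref 2 -> FAULT, frames=[2,-,-] (faults so far: 1)
  step 1: ref 4 -> FAULT, frames=[2,4,-] (faults so far: 2)
  step 2: ref 3 -> FAULT, frames=[2,4,3] (faults so far: 3)
  step 3: ref 2 -> HIT, frames=[2,4,3] (faults so far: 3)
  step 4: ref 3 -> HIT, frames=[2,4,3] (faults so far: 3)
  step 5: ref 4 -> HIT, frames=[2,4,3] (faults so far: 3)
  step 6: ref 2 -> HIT, frames=[2,4,3] (faults so far: 3)
  step 7: ref 2 -> HIT, frames=[2,4,3] (faults so far: 3)
  step 8: ref 1 -> FAULT, evict 3, frames=[2,4,1] (faults so far: 4)
  step 9: ref 1 -> HIT, frames=[2,4,1] (faults so far: 4)
  step 10: ref 2 -> HIT, frames=[2,4,1] (faults so far: 4)
  step 11: ref 2 -> HIT, frames=[2,4,1] (faults so far: 4)
  step 12: ref 2 -> HIT, frames=[2,4,1] (faults so far: 4)
  step 13: ref 4 -> HIT, frames=[2,4,1] (faults so far: 4)
  step 14: ref 4 -> HIT, frames=[2,4,1] (faults so far: 4)
  LRU total faults: 4
--- Optimal ---
  step 0: ref 2 -> FAULT, frames=[2,-,-] (faults so far: 1)
  step 1: ref 4 -> FAULT, frames=[2,4,-] (faults so far: 2)
  step 2: ref 3 -> FAULT, frames=[2,4,3] (faults so far: 3)
  step 3: ref 2 -> HIT, frames=[2,4,3] (faults so far: 3)
  step 4: ref 3 -> HIT, frames=[2,4,3] (faults so far: 3)
  step 5: ref 4 -> HIT, frames=[2,4,3] (faults so far: 3)
  step 6: ref 2 -> HIT, frames=[2,4,3] (faults so far: 3)
  step 7: ref 2 -> HIT, frames=[2,4,3] (faults so far: 3)
  step 8: ref 1 -> FAULT, evict 3, frames=[2,4,1] (faults so far: 4)
  step 9: ref 1 -> HIT, frames=[2,4,1] (faults so far: 4)
  step 10: ref 2 -> HIT, frames=[2,4,1] (faults so far: 4)
  step 11: ref 2 -> HIT, frames=[2,4,1] (faults so far: 4)
  step 12: ref 2 -> HIT, frames=[2,4,1] (faults so far: 4)
  step 13: ref 4 -> HIT, frames=[2,4,1] (faults so far: 4)
  step 14: ref 4 -> HIT, frames=[2,4,1] (faults so far: 4)
  Optimal total faults: 4

Answer: 6 4 4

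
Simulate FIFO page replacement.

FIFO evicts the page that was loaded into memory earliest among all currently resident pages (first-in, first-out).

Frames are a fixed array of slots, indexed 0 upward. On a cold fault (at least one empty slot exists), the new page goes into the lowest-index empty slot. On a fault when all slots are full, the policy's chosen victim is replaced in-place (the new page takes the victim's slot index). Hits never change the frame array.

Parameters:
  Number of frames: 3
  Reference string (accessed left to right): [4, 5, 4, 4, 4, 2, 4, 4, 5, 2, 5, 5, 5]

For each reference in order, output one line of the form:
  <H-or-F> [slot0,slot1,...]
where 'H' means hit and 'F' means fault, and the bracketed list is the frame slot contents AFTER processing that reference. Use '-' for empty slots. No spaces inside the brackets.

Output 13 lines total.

F [4,-,-]
F [4,5,-]
H [4,5,-]
H [4,5,-]
H [4,5,-]
F [4,5,2]
H [4,5,2]
H [4,5,2]
H [4,5,2]
H [4,5,2]
H [4,5,2]
H [4,5,2]
H [4,5,2]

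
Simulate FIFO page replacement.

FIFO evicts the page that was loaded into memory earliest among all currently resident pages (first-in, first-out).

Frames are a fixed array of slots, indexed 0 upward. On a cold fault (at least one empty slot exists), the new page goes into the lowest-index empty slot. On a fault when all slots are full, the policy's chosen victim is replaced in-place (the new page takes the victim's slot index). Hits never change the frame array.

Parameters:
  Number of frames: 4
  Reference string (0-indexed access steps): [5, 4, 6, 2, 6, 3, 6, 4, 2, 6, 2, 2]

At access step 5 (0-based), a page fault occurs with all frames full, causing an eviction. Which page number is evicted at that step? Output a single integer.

Answer: 5

Derivation:
Step 0: ref 5 -> FAULT, frames=[5,-,-,-]
Step 1: ref 4 -> FAULT, frames=[5,4,-,-]
Step 2: ref 6 -> FAULT, frames=[5,4,6,-]
Step 3: ref 2 -> FAULT, frames=[5,4,6,2]
Step 4: ref 6 -> HIT, frames=[5,4,6,2]
Step 5: ref 3 -> FAULT, evict 5, frames=[3,4,6,2]
At step 5: evicted page 5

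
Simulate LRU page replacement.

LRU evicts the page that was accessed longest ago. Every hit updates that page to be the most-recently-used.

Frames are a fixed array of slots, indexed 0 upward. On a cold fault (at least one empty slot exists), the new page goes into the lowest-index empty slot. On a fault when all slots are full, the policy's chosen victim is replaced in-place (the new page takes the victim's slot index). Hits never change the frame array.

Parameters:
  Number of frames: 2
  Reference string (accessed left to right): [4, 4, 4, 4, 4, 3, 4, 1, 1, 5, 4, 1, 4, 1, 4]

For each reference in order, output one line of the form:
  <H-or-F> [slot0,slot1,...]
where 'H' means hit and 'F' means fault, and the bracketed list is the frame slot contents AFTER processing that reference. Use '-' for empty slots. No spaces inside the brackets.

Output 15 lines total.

F [4,-]
H [4,-]
H [4,-]
H [4,-]
H [4,-]
F [4,3]
H [4,3]
F [4,1]
H [4,1]
F [5,1]
F [5,4]
F [1,4]
H [1,4]
H [1,4]
H [1,4]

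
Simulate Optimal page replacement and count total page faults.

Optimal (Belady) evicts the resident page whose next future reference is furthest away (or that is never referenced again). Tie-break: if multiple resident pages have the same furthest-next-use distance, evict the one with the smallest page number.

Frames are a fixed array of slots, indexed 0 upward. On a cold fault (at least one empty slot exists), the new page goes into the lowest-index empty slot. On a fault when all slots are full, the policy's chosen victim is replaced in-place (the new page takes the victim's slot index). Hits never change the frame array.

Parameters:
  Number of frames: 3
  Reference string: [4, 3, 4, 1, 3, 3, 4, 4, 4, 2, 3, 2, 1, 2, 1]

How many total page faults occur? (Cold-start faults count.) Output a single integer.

Answer: 4

Derivation:
Step 0: ref 4 → FAULT, frames=[4,-,-]
Step 1: ref 3 → FAULT, frames=[4,3,-]
Step 2: ref 4 → HIT, frames=[4,3,-]
Step 3: ref 1 → FAULT, frames=[4,3,1]
Step 4: ref 3 → HIT, frames=[4,3,1]
Step 5: ref 3 → HIT, frames=[4,3,1]
Step 6: ref 4 → HIT, frames=[4,3,1]
Step 7: ref 4 → HIT, frames=[4,3,1]
Step 8: ref 4 → HIT, frames=[4,3,1]
Step 9: ref 2 → FAULT (evict 4), frames=[2,3,1]
Step 10: ref 3 → HIT, frames=[2,3,1]
Step 11: ref 2 → HIT, frames=[2,3,1]
Step 12: ref 1 → HIT, frames=[2,3,1]
Step 13: ref 2 → HIT, frames=[2,3,1]
Step 14: ref 1 → HIT, frames=[2,3,1]
Total faults: 4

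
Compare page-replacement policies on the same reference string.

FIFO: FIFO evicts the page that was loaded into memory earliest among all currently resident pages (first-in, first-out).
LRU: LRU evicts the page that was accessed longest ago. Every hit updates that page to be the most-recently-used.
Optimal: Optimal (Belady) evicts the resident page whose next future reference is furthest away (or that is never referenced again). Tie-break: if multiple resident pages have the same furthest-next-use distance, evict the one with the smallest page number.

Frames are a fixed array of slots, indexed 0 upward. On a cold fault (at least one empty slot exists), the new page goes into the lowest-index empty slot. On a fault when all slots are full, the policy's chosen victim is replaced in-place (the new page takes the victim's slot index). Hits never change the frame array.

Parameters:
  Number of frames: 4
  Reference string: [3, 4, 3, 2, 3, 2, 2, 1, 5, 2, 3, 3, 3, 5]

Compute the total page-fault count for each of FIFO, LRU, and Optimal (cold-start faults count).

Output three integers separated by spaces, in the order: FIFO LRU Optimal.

--- FIFO ---
  step 0: ref 3 -> FAULT, frames=[3,-,-,-] (faults so far: 1)
  step 1: ref 4 -> FAULT, frames=[3,4,-,-] (faults so far: 2)
  step 2: ref 3 -> HIT, frames=[3,4,-,-] (faults so far: 2)
  step 3: ref 2 -> FAULT, frames=[3,4,2,-] (faults so far: 3)
  step 4: ref 3 -> HIT, frames=[3,4,2,-] (faults so far: 3)
  step 5: ref 2 -> HIT, frames=[3,4,2,-] (faults so far: 3)
  step 6: ref 2 -> HIT, frames=[3,4,2,-] (faults so far: 3)
  step 7: ref 1 -> FAULT, frames=[3,4,2,1] (faults so far: 4)
  step 8: ref 5 -> FAULT, evict 3, frames=[5,4,2,1] (faults so far: 5)
  step 9: ref 2 -> HIT, frames=[5,4,2,1] (faults so far: 5)
  step 10: ref 3 -> FAULT, evict 4, frames=[5,3,2,1] (faults so far: 6)
  step 11: ref 3 -> HIT, frames=[5,3,2,1] (faults so far: 6)
  step 12: ref 3 -> HIT, frames=[5,3,2,1] (faults so far: 6)
  step 13: ref 5 -> HIT, frames=[5,3,2,1] (faults so far: 6)
  FIFO total faults: 6
--- LRU ---
  step 0: ref 3 -> FAULT, frames=[3,-,-,-] (faults so far: 1)
  step 1: ref 4 -> FAULT, frames=[3,4,-,-] (faults so far: 2)
  step 2: ref 3 -> HIT, frames=[3,4,-,-] (faults so far: 2)
  step 3: ref 2 -> FAULT, frames=[3,4,2,-] (faults so far: 3)
  step 4: ref 3 -> HIT, frames=[3,4,2,-] (faults so far: 3)
  step 5: ref 2 -> HIT, frames=[3,4,2,-] (faults so far: 3)
  step 6: ref 2 -> HIT, frames=[3,4,2,-] (faults so far: 3)
  step 7: ref 1 -> FAULT, frames=[3,4,2,1] (faults so far: 4)
  step 8: ref 5 -> FAULT, evict 4, frames=[3,5,2,1] (faults so far: 5)
  step 9: ref 2 -> HIT, frames=[3,5,2,1] (faults so far: 5)
  step 10: ref 3 -> HIT, frames=[3,5,2,1] (faults so far: 5)
  step 11: ref 3 -> HIT, frames=[3,5,2,1] (faults so far: 5)
  step 12: ref 3 -> HIT, frames=[3,5,2,1] (faults so far: 5)
  step 13: ref 5 -> HIT, frames=[3,5,2,1] (faults so far: 5)
  LRU total faults: 5
--- Optimal ---
  step 0: ref 3 -> FAULT, frames=[3,-,-,-] (faults so far: 1)
  step 1: ref 4 -> FAULT, frames=[3,4,-,-] (faults so far: 2)
  step 2: ref 3 -> HIT, frames=[3,4,-,-] (faults so far: 2)
  step 3: ref 2 -> FAULT, frames=[3,4,2,-] (faults so far: 3)
  step 4: ref 3 -> HIT, frames=[3,4,2,-] (faults so far: 3)
  step 5: ref 2 -> HIT, frames=[3,4,2,-] (faults so far: 3)
  step 6: ref 2 -> HIT, frames=[3,4,2,-] (faults so far: 3)
  step 7: ref 1 -> FAULT, frames=[3,4,2,1] (faults so far: 4)
  step 8: ref 5 -> FAULT, evict 1, frames=[3,4,2,5] (faults so far: 5)
  step 9: ref 2 -> HIT, frames=[3,4,2,5] (faults so far: 5)
  step 10: ref 3 -> HIT, frames=[3,4,2,5] (faults so far: 5)
  step 11: ref 3 -> HIT, frames=[3,4,2,5] (faults so far: 5)
  step 12: ref 3 -> HIT, frames=[3,4,2,5] (faults so far: 5)
  step 13: ref 5 -> HIT, frames=[3,4,2,5] (faults so far: 5)
  Optimal total faults: 5

Answer: 6 5 5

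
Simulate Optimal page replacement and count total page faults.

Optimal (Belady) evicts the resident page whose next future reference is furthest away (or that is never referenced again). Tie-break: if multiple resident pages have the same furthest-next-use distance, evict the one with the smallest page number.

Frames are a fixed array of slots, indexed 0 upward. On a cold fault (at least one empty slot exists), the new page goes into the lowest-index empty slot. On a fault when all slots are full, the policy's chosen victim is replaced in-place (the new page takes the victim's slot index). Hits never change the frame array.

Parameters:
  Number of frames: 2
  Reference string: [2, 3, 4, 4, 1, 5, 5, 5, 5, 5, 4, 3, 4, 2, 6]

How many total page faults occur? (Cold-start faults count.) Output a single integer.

Step 0: ref 2 → FAULT, frames=[2,-]
Step 1: ref 3 → FAULT, frames=[2,3]
Step 2: ref 4 → FAULT (evict 2), frames=[4,3]
Step 3: ref 4 → HIT, frames=[4,3]
Step 4: ref 1 → FAULT (evict 3), frames=[4,1]
Step 5: ref 5 → FAULT (evict 1), frames=[4,5]
Step 6: ref 5 → HIT, frames=[4,5]
Step 7: ref 5 → HIT, frames=[4,5]
Step 8: ref 5 → HIT, frames=[4,5]
Step 9: ref 5 → HIT, frames=[4,5]
Step 10: ref 4 → HIT, frames=[4,5]
Step 11: ref 3 → FAULT (evict 5), frames=[4,3]
Step 12: ref 4 → HIT, frames=[4,3]
Step 13: ref 2 → FAULT (evict 3), frames=[4,2]
Step 14: ref 6 → FAULT (evict 2), frames=[4,6]
Total faults: 8

Answer: 8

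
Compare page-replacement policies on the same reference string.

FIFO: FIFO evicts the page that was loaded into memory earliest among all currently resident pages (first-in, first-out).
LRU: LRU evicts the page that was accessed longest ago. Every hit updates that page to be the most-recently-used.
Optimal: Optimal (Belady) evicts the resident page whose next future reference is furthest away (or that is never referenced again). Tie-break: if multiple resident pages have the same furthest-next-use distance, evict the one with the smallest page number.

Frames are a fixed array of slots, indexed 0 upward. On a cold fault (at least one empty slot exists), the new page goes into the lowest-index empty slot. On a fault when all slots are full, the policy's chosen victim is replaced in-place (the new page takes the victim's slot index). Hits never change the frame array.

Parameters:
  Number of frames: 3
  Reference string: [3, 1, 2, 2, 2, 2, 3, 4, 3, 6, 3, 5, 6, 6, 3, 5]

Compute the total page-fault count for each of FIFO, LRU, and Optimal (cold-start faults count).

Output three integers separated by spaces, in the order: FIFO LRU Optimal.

--- FIFO ---
  step 0: ref 3 -> FAULT, frames=[3,-,-] (faults so far: 1)
  step 1: ref 1 -> FAULT, frames=[3,1,-] (faults so far: 2)
  step 2: ref 2 -> FAULT, frames=[3,1,2] (faults so far: 3)
  step 3: ref 2 -> HIT, frames=[3,1,2] (faults so far: 3)
  step 4: ref 2 -> HIT, frames=[3,1,2] (faults so far: 3)
  step 5: ref 2 -> HIT, frames=[3,1,2] (faults so far: 3)
  step 6: ref 3 -> HIT, frames=[3,1,2] (faults so far: 3)
  step 7: ref 4 -> FAULT, evict 3, frames=[4,1,2] (faults so far: 4)
  step 8: ref 3 -> FAULT, evict 1, frames=[4,3,2] (faults so far: 5)
  step 9: ref 6 -> FAULT, evict 2, frames=[4,3,6] (faults so far: 6)
  step 10: ref 3 -> HIT, frames=[4,3,6] (faults so far: 6)
  step 11: ref 5 -> FAULT, evict 4, frames=[5,3,6] (faults so far: 7)
  step 12: ref 6 -> HIT, frames=[5,3,6] (faults so far: 7)
  step 13: ref 6 -> HIT, frames=[5,3,6] (faults so far: 7)
  step 14: ref 3 -> HIT, frames=[5,3,6] (faults so far: 7)
  step 15: ref 5 -> HIT, frames=[5,3,6] (faults so far: 7)
  FIFO total faults: 7
--- LRU ---
  step 0: ref 3 -> FAULT, frames=[3,-,-] (faults so far: 1)
  step 1: ref 1 -> FAULT, frames=[3,1,-] (faults so far: 2)
  step 2: ref 2 -> FAULT, frames=[3,1,2] (faults so far: 3)
  step 3: ref 2 -> HIT, frames=[3,1,2] (faults so far: 3)
  step 4: ref 2 -> HIT, frames=[3,1,2] (faults so far: 3)
  step 5: ref 2 -> HIT, frames=[3,1,2] (faults so far: 3)
  step 6: ref 3 -> HIT, frames=[3,1,2] (faults so far: 3)
  step 7: ref 4 -> FAULT, evict 1, frames=[3,4,2] (faults so far: 4)
  step 8: ref 3 -> HIT, frames=[3,4,2] (faults so far: 4)
  step 9: ref 6 -> FAULT, evict 2, frames=[3,4,6] (faults so far: 5)
  step 10: ref 3 -> HIT, frames=[3,4,6] (faults so far: 5)
  step 11: ref 5 -> FAULT, evict 4, frames=[3,5,6] (faults so far: 6)
  step 12: ref 6 -> HIT, frames=[3,5,6] (faults so far: 6)
  step 13: ref 6 -> HIT, frames=[3,5,6] (faults so far: 6)
  step 14: ref 3 -> HIT, frames=[3,5,6] (faults so far: 6)
  step 15: ref 5 -> HIT, frames=[3,5,6] (faults so far: 6)
  LRU total faults: 6
--- Optimal ---
  step 0: ref 3 -> FAULT, frames=[3,-,-] (faults so far: 1)
  step 1: ref 1 -> FAULT, frames=[3,1,-] (faults so far: 2)
  step 2: ref 2 -> FAULT, frames=[3,1,2] (faults so far: 3)
  step 3: ref 2 -> HIT, frames=[3,1,2] (faults so far: 3)
  step 4: ref 2 -> HIT, frames=[3,1,2] (faults so far: 3)
  step 5: ref 2 -> HIT, frames=[3,1,2] (faults so far: 3)
  step 6: ref 3 -> HIT, frames=[3,1,2] (faults so far: 3)
  step 7: ref 4 -> FAULT, evict 1, frames=[3,4,2] (faults so far: 4)
  step 8: ref 3 -> HIT, frames=[3,4,2] (faults so far: 4)
  step 9: ref 6 -> FAULT, evict 2, frames=[3,4,6] (faults so far: 5)
  step 10: ref 3 -> HIT, frames=[3,4,6] (faults so far: 5)
  step 11: ref 5 -> FAULT, evict 4, frames=[3,5,6] (faults so far: 6)
  step 12: ref 6 -> HIT, frames=[3,5,6] (faults so far: 6)
  step 13: ref 6 -> HIT, frames=[3,5,6] (faults so far: 6)
  step 14: ref 3 -> HIT, frames=[3,5,6] (faults so far: 6)
  step 15: ref 5 -> HIT, frames=[3,5,6] (faults so far: 6)
  Optimal total faults: 6

Answer: 7 6 6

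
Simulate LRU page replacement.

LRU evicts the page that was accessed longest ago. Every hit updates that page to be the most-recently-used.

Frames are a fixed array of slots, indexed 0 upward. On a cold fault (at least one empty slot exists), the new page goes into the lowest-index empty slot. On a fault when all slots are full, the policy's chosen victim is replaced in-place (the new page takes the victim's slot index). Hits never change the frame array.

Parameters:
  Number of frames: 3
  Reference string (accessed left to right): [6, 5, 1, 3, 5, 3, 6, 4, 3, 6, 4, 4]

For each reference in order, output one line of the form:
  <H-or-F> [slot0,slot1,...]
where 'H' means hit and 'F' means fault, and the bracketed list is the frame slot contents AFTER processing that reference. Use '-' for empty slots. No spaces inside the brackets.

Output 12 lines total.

F [6,-,-]
F [6,5,-]
F [6,5,1]
F [3,5,1]
H [3,5,1]
H [3,5,1]
F [3,5,6]
F [3,4,6]
H [3,4,6]
H [3,4,6]
H [3,4,6]
H [3,4,6]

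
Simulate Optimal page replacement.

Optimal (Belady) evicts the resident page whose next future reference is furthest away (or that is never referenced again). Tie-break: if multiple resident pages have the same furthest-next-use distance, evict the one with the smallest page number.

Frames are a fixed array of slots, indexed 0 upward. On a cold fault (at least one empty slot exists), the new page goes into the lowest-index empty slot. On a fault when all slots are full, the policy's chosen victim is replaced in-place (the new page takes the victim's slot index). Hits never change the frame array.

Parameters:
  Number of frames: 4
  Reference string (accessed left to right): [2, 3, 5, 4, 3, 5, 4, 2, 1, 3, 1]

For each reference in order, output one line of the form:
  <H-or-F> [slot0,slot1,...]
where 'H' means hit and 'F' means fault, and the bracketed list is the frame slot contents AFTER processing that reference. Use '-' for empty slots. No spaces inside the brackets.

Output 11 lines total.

F [2,-,-,-]
F [2,3,-,-]
F [2,3,5,-]
F [2,3,5,4]
H [2,3,5,4]
H [2,3,5,4]
H [2,3,5,4]
H [2,3,5,4]
F [1,3,5,4]
H [1,3,5,4]
H [1,3,5,4]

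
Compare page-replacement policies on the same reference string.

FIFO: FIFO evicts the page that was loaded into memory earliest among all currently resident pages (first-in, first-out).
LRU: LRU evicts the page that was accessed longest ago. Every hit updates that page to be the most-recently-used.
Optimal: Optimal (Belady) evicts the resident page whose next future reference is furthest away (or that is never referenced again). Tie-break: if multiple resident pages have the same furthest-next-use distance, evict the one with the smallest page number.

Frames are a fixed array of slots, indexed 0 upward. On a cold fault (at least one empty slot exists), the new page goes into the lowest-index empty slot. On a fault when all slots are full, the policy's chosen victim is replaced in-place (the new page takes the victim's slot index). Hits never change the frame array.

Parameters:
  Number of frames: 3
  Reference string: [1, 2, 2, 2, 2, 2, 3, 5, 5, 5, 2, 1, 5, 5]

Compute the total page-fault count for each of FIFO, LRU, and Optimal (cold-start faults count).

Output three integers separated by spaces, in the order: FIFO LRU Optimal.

--- FIFO ---
  step 0: ref 1 -> FAULT, frames=[1,-,-] (faults so far: 1)
  step 1: ref 2 -> FAULT, frames=[1,2,-] (faults so far: 2)
  step 2: ref 2 -> HIT, frames=[1,2,-] (faults so far: 2)
  step 3: ref 2 -> HIT, frames=[1,2,-] (faults so far: 2)
  step 4: ref 2 -> HIT, frames=[1,2,-] (faults so far: 2)
  step 5: ref 2 -> HIT, frames=[1,2,-] (faults so far: 2)
  step 6: ref 3 -> FAULT, frames=[1,2,3] (faults so far: 3)
  step 7: ref 5 -> FAULT, evict 1, frames=[5,2,3] (faults so far: 4)
  step 8: ref 5 -> HIT, frames=[5,2,3] (faults so far: 4)
  step 9: ref 5 -> HIT, frames=[5,2,3] (faults so far: 4)
  step 10: ref 2 -> HIT, frames=[5,2,3] (faults so far: 4)
  step 11: ref 1 -> FAULT, evict 2, frames=[5,1,3] (faults so far: 5)
  step 12: ref 5 -> HIT, frames=[5,1,3] (faults so far: 5)
  step 13: ref 5 -> HIT, frames=[5,1,3] (faults so far: 5)
  FIFO total faults: 5
--- LRU ---
  step 0: ref 1 -> FAULT, frames=[1,-,-] (faults so far: 1)
  step 1: ref 2 -> FAULT, frames=[1,2,-] (faults so far: 2)
  step 2: ref 2 -> HIT, frames=[1,2,-] (faults so far: 2)
  step 3: ref 2 -> HIT, frames=[1,2,-] (faults so far: 2)
  step 4: ref 2 -> HIT, frames=[1,2,-] (faults so far: 2)
  step 5: ref 2 -> HIT, frames=[1,2,-] (faults so far: 2)
  step 6: ref 3 -> FAULT, frames=[1,2,3] (faults so far: 3)
  step 7: ref 5 -> FAULT, evict 1, frames=[5,2,3] (faults so far: 4)
  step 8: ref 5 -> HIT, frames=[5,2,3] (faults so far: 4)
  step 9: ref 5 -> HIT, frames=[5,2,3] (faults so far: 4)
  step 10: ref 2 -> HIT, frames=[5,2,3] (faults so far: 4)
  step 11: ref 1 -> FAULT, evict 3, frames=[5,2,1] (faults so far: 5)
  step 12: ref 5 -> HIT, frames=[5,2,1] (faults so far: 5)
  step 13: ref 5 -> HIT, frames=[5,2,1] (faults so far: 5)
  LRU total faults: 5
--- Optimal ---
  step 0: ref 1 -> FAULT, frames=[1,-,-] (faults so far: 1)
  step 1: ref 2 -> FAULT, frames=[1,2,-] (faults so far: 2)
  step 2: ref 2 -> HIT, frames=[1,2,-] (faults so far: 2)
  step 3: ref 2 -> HIT, frames=[1,2,-] (faults so far: 2)
  step 4: ref 2 -> HIT, frames=[1,2,-] (faults so far: 2)
  step 5: ref 2 -> HIT, frames=[1,2,-] (faults so far: 2)
  step 6: ref 3 -> FAULT, frames=[1,2,3] (faults so far: 3)
  step 7: ref 5 -> FAULT, evict 3, frames=[1,2,5] (faults so far: 4)
  step 8: ref 5 -> HIT, frames=[1,2,5] (faults so far: 4)
  step 9: ref 5 -> HIT, frames=[1,2,5] (faults so far: 4)
  step 10: ref 2 -> HIT, frames=[1,2,5] (faults so far: 4)
  step 11: ref 1 -> HIT, frames=[1,2,5] (faults so far: 4)
  step 12: ref 5 -> HIT, frames=[1,2,5] (faults so far: 4)
  step 13: ref 5 -> HIT, frames=[1,2,5] (faults so far: 4)
  Optimal total faults: 4

Answer: 5 5 4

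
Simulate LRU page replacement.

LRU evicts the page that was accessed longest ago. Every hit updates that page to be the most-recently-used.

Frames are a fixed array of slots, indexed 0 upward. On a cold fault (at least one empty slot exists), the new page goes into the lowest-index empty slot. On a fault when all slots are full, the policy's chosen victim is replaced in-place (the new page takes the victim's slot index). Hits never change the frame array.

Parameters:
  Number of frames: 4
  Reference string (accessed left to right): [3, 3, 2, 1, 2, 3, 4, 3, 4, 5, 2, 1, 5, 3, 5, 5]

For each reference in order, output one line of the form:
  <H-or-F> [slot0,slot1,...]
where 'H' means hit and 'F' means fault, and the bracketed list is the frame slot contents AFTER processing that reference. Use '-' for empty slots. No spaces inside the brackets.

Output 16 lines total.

F [3,-,-,-]
H [3,-,-,-]
F [3,2,-,-]
F [3,2,1,-]
H [3,2,1,-]
H [3,2,1,-]
F [3,2,1,4]
H [3,2,1,4]
H [3,2,1,4]
F [3,2,5,4]
H [3,2,5,4]
F [1,2,5,4]
H [1,2,5,4]
F [1,2,5,3]
H [1,2,5,3]
H [1,2,5,3]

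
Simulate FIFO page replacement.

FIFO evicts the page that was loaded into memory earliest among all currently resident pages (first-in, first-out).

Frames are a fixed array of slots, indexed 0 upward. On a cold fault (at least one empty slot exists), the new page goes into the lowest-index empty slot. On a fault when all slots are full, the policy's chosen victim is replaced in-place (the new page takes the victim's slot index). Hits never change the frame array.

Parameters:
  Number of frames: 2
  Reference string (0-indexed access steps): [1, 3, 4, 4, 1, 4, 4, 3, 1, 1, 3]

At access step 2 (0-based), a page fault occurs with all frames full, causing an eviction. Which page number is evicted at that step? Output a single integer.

Step 0: ref 1 -> FAULT, frames=[1,-]
Step 1: ref 3 -> FAULT, frames=[1,3]
Step 2: ref 4 -> FAULT, evict 1, frames=[4,3]
At step 2: evicted page 1

Answer: 1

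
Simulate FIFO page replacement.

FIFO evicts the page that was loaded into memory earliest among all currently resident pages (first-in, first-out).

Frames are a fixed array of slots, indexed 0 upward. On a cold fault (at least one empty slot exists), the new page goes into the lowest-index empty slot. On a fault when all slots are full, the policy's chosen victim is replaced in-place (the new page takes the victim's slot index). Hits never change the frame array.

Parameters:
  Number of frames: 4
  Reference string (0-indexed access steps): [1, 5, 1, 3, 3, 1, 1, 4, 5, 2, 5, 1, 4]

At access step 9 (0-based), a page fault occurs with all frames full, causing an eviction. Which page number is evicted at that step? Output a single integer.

Step 0: ref 1 -> FAULT, frames=[1,-,-,-]
Step 1: ref 5 -> FAULT, frames=[1,5,-,-]
Step 2: ref 1 -> HIT, frames=[1,5,-,-]
Step 3: ref 3 -> FAULT, frames=[1,5,3,-]
Step 4: ref 3 -> HIT, frames=[1,5,3,-]
Step 5: ref 1 -> HIT, frames=[1,5,3,-]
Step 6: ref 1 -> HIT, frames=[1,5,3,-]
Step 7: ref 4 -> FAULT, frames=[1,5,3,4]
Step 8: ref 5 -> HIT, frames=[1,5,3,4]
Step 9: ref 2 -> FAULT, evict 1, frames=[2,5,3,4]
At step 9: evicted page 1

Answer: 1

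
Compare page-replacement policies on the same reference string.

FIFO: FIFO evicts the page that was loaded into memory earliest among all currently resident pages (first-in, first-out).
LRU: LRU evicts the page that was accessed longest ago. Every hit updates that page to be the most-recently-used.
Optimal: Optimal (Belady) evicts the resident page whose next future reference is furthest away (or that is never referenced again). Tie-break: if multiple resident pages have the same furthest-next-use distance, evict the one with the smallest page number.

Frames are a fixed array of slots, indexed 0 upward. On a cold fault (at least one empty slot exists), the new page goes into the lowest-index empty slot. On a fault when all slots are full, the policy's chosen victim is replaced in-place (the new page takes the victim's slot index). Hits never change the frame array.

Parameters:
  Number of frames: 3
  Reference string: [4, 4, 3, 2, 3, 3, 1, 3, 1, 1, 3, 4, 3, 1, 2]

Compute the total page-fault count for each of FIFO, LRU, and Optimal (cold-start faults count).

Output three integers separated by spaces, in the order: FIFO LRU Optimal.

--- FIFO ---
  step 0: ref 4 -> FAULT, frames=[4,-,-] (faults so far: 1)
  step 1: ref 4 -> HIT, frames=[4,-,-] (faults so far: 1)
  step 2: ref 3 -> FAULT, frames=[4,3,-] (faults so far: 2)
  step 3: ref 2 -> FAULT, frames=[4,3,2] (faults so far: 3)
  step 4: ref 3 -> HIT, frames=[4,3,2] (faults so far: 3)
  step 5: ref 3 -> HIT, frames=[4,3,2] (faults so far: 3)
  step 6: ref 1 -> FAULT, evict 4, frames=[1,3,2] (faults so far: 4)
  step 7: ref 3 -> HIT, frames=[1,3,2] (faults so far: 4)
  step 8: ref 1 -> HIT, frames=[1,3,2] (faults so far: 4)
  step 9: ref 1 -> HIT, frames=[1,3,2] (faults so far: 4)
  step 10: ref 3 -> HIT, frames=[1,3,2] (faults so far: 4)
  step 11: ref 4 -> FAULT, evict 3, frames=[1,4,2] (faults so far: 5)
  step 12: ref 3 -> FAULT, evict 2, frames=[1,4,3] (faults so far: 6)
  step 13: ref 1 -> HIT, frames=[1,4,3] (faults so far: 6)
  step 14: ref 2 -> FAULT, evict 1, frames=[2,4,3] (faults so far: 7)
  FIFO total faults: 7
--- LRU ---
  step 0: ref 4 -> FAULT, frames=[4,-,-] (faults so far: 1)
  step 1: ref 4 -> HIT, frames=[4,-,-] (faults so far: 1)
  step 2: ref 3 -> FAULT, frames=[4,3,-] (faults so far: 2)
  step 3: ref 2 -> FAULT, frames=[4,3,2] (faults so far: 3)
  step 4: ref 3 -> HIT, frames=[4,3,2] (faults so far: 3)
  step 5: ref 3 -> HIT, frames=[4,3,2] (faults so far: 3)
  step 6: ref 1 -> FAULT, evict 4, frames=[1,3,2] (faults so far: 4)
  step 7: ref 3 -> HIT, frames=[1,3,2] (faults so far: 4)
  step 8: ref 1 -> HIT, frames=[1,3,2] (faults so far: 4)
  step 9: ref 1 -> HIT, frames=[1,3,2] (faults so far: 4)
  step 10: ref 3 -> HIT, frames=[1,3,2] (faults so far: 4)
  step 11: ref 4 -> FAULT, evict 2, frames=[1,3,4] (faults so far: 5)
  step 12: ref 3 -> HIT, frames=[1,3,4] (faults so far: 5)
  step 13: ref 1 -> HIT, frames=[1,3,4] (faults so far: 5)
  step 14: ref 2 -> FAULT, evict 4, frames=[1,3,2] (faults so far: 6)
  LRU total faults: 6
--- Optimal ---
  step 0: ref 4 -> FAULT, frames=[4,-,-] (faults so far: 1)
  step 1: ref 4 -> HIT, frames=[4,-,-] (faults so far: 1)
  step 2: ref 3 -> FAULT, frames=[4,3,-] (faults so far: 2)
  step 3: ref 2 -> FAULT, frames=[4,3,2] (faults so far: 3)
  step 4: ref 3 -> HIT, frames=[4,3,2] (faults so far: 3)
  step 5: ref 3 -> HIT, frames=[4,3,2] (faults so far: 3)
  step 6: ref 1 -> FAULT, evict 2, frames=[4,3,1] (faults so far: 4)
  step 7: ref 3 -> HIT, frames=[4,3,1] (faults so far: 4)
  step 8: ref 1 -> HIT, frames=[4,3,1] (faults so far: 4)
  step 9: ref 1 -> HIT, frames=[4,3,1] (faults so far: 4)
  step 10: ref 3 -> HIT, frames=[4,3,1] (faults so far: 4)
  step 11: ref 4 -> HIT, frames=[4,3,1] (faults so far: 4)
  step 12: ref 3 -> HIT, frames=[4,3,1] (faults so far: 4)
  step 13: ref 1 -> HIT, frames=[4,3,1] (faults so far: 4)
  step 14: ref 2 -> FAULT, evict 1, frames=[4,3,2] (faults so far: 5)
  Optimal total faults: 5

Answer: 7 6 5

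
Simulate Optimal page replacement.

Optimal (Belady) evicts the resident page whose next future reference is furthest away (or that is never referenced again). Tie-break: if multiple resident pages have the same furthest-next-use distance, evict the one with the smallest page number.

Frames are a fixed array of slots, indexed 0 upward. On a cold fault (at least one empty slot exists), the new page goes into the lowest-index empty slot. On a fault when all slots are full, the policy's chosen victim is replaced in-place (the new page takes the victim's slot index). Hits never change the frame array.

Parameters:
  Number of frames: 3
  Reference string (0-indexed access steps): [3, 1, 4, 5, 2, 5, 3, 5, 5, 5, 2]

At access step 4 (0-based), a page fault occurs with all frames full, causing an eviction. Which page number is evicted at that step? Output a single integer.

Answer: 4

Derivation:
Step 0: ref 3 -> FAULT, frames=[3,-,-]
Step 1: ref 1 -> FAULT, frames=[3,1,-]
Step 2: ref 4 -> FAULT, frames=[3,1,4]
Step 3: ref 5 -> FAULT, evict 1, frames=[3,5,4]
Step 4: ref 2 -> FAULT, evict 4, frames=[3,5,2]
At step 4: evicted page 4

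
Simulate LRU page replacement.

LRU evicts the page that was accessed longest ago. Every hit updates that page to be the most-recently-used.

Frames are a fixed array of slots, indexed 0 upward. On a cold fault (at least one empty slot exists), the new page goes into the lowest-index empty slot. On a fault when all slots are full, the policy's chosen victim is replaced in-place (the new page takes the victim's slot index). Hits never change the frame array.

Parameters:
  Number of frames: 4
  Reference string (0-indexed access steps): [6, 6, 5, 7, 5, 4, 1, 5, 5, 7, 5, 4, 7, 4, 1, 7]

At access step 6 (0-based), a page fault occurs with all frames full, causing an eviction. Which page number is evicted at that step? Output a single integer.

Answer: 6

Derivation:
Step 0: ref 6 -> FAULT, frames=[6,-,-,-]
Step 1: ref 6 -> HIT, frames=[6,-,-,-]
Step 2: ref 5 -> FAULT, frames=[6,5,-,-]
Step 3: ref 7 -> FAULT, frames=[6,5,7,-]
Step 4: ref 5 -> HIT, frames=[6,5,7,-]
Step 5: ref 4 -> FAULT, frames=[6,5,7,4]
Step 6: ref 1 -> FAULT, evict 6, frames=[1,5,7,4]
At step 6: evicted page 6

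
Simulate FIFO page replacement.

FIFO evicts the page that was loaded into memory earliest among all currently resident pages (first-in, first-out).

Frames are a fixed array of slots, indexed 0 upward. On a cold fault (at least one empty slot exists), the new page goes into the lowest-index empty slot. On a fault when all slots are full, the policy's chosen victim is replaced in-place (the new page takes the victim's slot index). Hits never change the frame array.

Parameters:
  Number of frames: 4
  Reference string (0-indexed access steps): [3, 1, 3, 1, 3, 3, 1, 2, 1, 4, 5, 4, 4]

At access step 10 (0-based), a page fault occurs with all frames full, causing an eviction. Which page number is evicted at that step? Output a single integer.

Answer: 3

Derivation:
Step 0: ref 3 -> FAULT, frames=[3,-,-,-]
Step 1: ref 1 -> FAULT, frames=[3,1,-,-]
Step 2: ref 3 -> HIT, frames=[3,1,-,-]
Step 3: ref 1 -> HIT, frames=[3,1,-,-]
Step 4: ref 3 -> HIT, frames=[3,1,-,-]
Step 5: ref 3 -> HIT, frames=[3,1,-,-]
Step 6: ref 1 -> HIT, frames=[3,1,-,-]
Step 7: ref 2 -> FAULT, frames=[3,1,2,-]
Step 8: ref 1 -> HIT, frames=[3,1,2,-]
Step 9: ref 4 -> FAULT, frames=[3,1,2,4]
Step 10: ref 5 -> FAULT, evict 3, frames=[5,1,2,4]
At step 10: evicted page 3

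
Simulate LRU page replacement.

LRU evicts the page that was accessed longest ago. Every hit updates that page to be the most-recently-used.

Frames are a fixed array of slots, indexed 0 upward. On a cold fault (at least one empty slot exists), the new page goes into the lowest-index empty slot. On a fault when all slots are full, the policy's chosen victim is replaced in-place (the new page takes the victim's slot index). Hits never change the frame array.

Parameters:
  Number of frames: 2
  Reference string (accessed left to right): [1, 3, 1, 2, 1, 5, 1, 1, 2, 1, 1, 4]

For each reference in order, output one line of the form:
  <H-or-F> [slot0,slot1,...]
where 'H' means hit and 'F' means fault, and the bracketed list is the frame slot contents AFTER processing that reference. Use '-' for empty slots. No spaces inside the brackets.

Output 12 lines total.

F [1,-]
F [1,3]
H [1,3]
F [1,2]
H [1,2]
F [1,5]
H [1,5]
H [1,5]
F [1,2]
H [1,2]
H [1,2]
F [1,4]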